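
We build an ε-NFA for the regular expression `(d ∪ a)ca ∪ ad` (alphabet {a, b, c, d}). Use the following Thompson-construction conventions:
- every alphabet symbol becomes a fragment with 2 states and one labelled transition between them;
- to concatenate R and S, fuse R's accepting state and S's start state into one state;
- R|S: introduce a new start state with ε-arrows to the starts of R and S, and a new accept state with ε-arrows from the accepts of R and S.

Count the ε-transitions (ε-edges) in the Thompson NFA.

Recursing over subexpressions:
Each of the 6 symbol leaves contributes 0 ε-transitions.
  d ∪ a — 4 ε-transitions
  (d ∪ a)ca — 4 ε-transitions
  ad — 0 ε-transitions
  (d ∪ a)ca ∪ ad — 8 ε-transitions

8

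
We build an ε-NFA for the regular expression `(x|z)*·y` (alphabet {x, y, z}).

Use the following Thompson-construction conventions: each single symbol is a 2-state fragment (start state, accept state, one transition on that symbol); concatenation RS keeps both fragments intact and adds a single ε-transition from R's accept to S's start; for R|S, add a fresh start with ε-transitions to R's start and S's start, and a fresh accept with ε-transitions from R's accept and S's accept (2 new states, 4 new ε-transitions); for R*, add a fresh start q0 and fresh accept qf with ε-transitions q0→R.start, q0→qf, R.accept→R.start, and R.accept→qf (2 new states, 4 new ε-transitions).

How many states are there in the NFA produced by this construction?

Building bottom-up:
Each of the 3 symbol leaves contributes a 2-state fragment.
  x|z → 6 states
  (x|z)* → 8 states
  (x|z)*·y → 10 states

10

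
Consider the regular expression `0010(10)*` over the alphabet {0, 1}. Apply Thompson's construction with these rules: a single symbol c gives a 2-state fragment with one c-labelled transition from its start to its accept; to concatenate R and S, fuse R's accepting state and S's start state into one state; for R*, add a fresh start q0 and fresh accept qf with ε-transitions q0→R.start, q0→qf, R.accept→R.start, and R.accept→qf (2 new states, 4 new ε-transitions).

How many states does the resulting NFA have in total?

9

By structural recursion:
Each of the 6 symbol leaves contributes a 2-state fragment.
  10 → 3 states
  (10)* → 5 states
  0010(10)* → 9 states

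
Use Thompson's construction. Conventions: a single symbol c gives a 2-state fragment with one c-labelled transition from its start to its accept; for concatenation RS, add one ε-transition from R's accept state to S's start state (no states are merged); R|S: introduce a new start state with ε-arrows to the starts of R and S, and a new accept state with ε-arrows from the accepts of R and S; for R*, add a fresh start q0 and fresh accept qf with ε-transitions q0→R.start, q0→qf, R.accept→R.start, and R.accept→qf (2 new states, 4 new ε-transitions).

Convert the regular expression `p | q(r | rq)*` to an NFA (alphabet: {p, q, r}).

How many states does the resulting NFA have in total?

16

Building bottom-up:
Each of the 5 symbol leaves contributes a 2-state fragment.
  rq : 4 states
  r | rq : 8 states
  (r | rq)* : 10 states
  q(r | rq)* : 12 states
  p | q(r | rq)* : 16 states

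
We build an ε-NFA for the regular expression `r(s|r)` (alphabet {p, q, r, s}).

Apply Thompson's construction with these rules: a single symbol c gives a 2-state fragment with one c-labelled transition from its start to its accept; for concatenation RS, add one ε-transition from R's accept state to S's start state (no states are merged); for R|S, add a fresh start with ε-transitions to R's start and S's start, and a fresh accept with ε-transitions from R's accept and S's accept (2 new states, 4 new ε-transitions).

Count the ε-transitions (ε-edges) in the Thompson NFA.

5

Recursing over subexpressions:
Each of the 3 symbol leaves contributes 0 ε-transitions.
  s|r : 4 ε-transitions
  r(s|r) : 5 ε-transitions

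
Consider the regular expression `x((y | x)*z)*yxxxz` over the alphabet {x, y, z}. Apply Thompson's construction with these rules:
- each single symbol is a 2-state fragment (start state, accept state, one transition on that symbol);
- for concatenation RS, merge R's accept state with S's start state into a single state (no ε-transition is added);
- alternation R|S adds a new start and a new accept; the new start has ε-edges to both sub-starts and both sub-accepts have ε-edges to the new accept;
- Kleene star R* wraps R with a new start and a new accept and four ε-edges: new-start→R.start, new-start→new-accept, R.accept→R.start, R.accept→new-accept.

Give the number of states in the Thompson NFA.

17

By structural recursion:
Each of the 9 symbol leaves contributes a 2-state fragment.
  y | x = 6 states
  (y | x)* = 8 states
  (y | x)*z = 9 states
  ((y | x)*z)* = 11 states
  x((y | x)*z)*yxxxz = 17 states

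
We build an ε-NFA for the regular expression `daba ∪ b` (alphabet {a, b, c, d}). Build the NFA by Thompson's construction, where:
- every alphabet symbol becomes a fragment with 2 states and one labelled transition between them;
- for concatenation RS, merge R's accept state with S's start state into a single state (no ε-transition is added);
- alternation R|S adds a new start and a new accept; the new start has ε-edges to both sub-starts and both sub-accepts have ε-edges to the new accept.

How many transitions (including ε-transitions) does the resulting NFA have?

9

Per subexpression:
Each of the 5 symbol leaves contributes 1 transition (1 symbol, 0 ε).
  daba : 4 transitions (4 symbol, 0 ε)
  daba ∪ b : 9 transitions (5 symbol, 4 ε)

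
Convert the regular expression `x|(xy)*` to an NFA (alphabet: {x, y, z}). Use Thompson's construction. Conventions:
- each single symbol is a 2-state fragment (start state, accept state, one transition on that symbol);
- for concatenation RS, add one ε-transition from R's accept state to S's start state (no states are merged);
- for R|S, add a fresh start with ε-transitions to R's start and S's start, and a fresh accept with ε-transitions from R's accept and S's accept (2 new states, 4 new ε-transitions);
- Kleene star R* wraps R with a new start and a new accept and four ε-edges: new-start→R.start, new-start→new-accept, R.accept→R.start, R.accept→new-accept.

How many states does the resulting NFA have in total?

Bottom-up over the parse tree:
Each of the 3 symbol leaves contributes a 2-state fragment.
  xy : 4 states
  (xy)* : 6 states
  x|(xy)* : 10 states

10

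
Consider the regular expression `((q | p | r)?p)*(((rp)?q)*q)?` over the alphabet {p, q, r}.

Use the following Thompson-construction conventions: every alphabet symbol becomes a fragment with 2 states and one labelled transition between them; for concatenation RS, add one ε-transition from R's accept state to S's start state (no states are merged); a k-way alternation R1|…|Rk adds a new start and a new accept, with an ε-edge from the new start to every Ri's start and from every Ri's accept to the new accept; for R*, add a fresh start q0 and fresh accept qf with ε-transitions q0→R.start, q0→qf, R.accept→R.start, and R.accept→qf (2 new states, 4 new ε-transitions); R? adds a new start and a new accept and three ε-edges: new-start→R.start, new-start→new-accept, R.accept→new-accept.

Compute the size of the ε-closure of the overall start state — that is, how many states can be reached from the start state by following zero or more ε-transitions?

Compute the ε-closure size of each fragment's start state recursively; a symbol fragment's start has no outgoing ε-edge, so its closure is just itself (size 1).
  q | p | r → C = 1 + 1 + 1 + 1 = 4 (the new accept is not ε-reachable since no branch accepts ε)
  (q | p | r)? → C = 1 (new start) + 4 (body) + 1 (new accept, via ε) = 6
  (q | p | r)?p → the left operand accepts ε, so the closure extends into the next operand (via the concat ε-link); C = 6 + 1 = 7
  ((q | p | r)?p)* → the star's fresh start ε-reaches both the body's start and the fresh accept: C = 2 + 7 = 9
  rp → C equals the left operand's closure size = 1 (its accept is not ε-reachable, so the closure stops there)
  (rp)? → C = 1 (new start) + 1 (body) + 1 (new accept, via ε) = 3
  (rp)?q → the left operand accepts ε, so the closure extends into the next operand (via the concat ε-link); C = 3 + 1 = 4
  ((rp)?q)* → the star's fresh start ε-reaches both the body's start and the fresh accept: C = 2 + 4 = 6
  ((rp)?q)*q → the left operand accepts ε, so the closure extends into the next operand (via the concat ε-link); C = 6 + 1 = 7
  (((rp)?q)*q)? → new start has ε-edges to the inner start and to the new accept, so C = 2 + 7 = 9
  ((q | p | r)?p)*(((rp)?q)*q)? → C = 9 + 9 = 18 (closure spills across the concat boundary because the left factor accepts ε)

18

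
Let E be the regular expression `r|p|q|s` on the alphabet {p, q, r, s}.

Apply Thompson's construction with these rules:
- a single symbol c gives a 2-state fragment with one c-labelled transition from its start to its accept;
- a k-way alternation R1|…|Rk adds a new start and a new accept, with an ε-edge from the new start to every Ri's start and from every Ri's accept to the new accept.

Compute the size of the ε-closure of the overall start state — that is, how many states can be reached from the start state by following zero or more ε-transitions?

5

Compute the ε-closure size of each fragment's start state recursively; a symbol fragment's start has no outgoing ε-edge, so its closure is just itself (size 1).
  r|p|q|s → new start ε-reaches every alternative's start; none of them accept ε, so the new accept is not reached: |closure| = 1 + 1 + 1 + 1 + 1 = 5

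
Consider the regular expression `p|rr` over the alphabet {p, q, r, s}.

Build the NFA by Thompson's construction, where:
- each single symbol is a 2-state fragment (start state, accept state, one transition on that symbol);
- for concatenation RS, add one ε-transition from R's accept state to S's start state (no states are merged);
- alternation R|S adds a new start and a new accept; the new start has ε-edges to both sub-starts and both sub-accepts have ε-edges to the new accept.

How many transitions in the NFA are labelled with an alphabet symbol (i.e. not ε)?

Bottom-up over the parse tree:
Each of the 3 symbol leaves contributes exactly 1 symbol transition.
  rr → 2 symbol transitions
  p|rr → 3 symbol transitions

3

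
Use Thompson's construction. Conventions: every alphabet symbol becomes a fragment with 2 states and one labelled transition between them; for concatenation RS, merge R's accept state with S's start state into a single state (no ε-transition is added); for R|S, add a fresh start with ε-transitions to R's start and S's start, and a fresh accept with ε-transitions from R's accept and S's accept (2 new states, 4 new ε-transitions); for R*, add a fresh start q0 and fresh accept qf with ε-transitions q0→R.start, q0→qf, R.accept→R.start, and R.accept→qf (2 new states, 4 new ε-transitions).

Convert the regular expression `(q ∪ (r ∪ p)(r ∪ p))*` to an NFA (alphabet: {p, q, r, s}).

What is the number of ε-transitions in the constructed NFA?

16

By structural recursion:
Each of the 5 symbol leaves contributes 0 ε-transitions.
  r ∪ p = 4 ε-transitions
  r ∪ p = 4 ε-transitions
  (r ∪ p)(r ∪ p) = 8 ε-transitions
  q ∪ (r ∪ p)(r ∪ p) = 12 ε-transitions
  (q ∪ (r ∪ p)(r ∪ p))* = 16 ε-transitions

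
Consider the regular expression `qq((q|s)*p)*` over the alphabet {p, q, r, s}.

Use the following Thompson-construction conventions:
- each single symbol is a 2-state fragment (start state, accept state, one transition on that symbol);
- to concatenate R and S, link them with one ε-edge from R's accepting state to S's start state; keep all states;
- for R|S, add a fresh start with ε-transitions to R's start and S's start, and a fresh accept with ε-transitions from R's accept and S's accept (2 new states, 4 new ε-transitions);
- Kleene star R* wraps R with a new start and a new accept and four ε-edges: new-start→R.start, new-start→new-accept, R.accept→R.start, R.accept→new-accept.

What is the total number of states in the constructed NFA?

16

Bottom-up over the parse tree:
Each of the 5 symbol leaves contributes a 2-state fragment.
  q|s → 6 states
  (q|s)* → 8 states
  (q|s)*p → 10 states
  ((q|s)*p)* → 12 states
  qq((q|s)*p)* → 16 states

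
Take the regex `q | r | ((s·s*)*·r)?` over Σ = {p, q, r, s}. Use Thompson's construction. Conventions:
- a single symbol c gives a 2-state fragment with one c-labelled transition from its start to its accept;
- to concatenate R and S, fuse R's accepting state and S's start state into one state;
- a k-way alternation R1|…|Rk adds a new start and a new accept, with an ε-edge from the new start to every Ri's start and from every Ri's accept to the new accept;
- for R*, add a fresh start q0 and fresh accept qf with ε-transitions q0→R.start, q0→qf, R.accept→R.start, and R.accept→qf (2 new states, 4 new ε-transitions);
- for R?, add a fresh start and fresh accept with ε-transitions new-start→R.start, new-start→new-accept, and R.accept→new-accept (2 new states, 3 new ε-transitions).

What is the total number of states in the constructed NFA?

16

Bottom-up over the parse tree:
Each of the 5 symbol leaves contributes a 2-state fragment.
  s* : 4 states
  s·s* : 5 states
  (s·s*)* : 7 states
  (s·s*)*·r : 8 states
  ((s·s*)*·r)? : 10 states
  q | r | ((s·s*)*·r)? : 16 states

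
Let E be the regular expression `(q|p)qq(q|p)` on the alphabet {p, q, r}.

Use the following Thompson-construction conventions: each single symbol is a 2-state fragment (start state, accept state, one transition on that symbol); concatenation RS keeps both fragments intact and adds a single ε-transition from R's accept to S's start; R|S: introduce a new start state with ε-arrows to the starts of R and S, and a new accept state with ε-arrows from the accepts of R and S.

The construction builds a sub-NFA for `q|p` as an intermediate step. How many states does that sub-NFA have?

Fragment for `q|p`:
Each of the 2 symbol leaves contributes a 2-state fragment.
  q|p = 6 states

6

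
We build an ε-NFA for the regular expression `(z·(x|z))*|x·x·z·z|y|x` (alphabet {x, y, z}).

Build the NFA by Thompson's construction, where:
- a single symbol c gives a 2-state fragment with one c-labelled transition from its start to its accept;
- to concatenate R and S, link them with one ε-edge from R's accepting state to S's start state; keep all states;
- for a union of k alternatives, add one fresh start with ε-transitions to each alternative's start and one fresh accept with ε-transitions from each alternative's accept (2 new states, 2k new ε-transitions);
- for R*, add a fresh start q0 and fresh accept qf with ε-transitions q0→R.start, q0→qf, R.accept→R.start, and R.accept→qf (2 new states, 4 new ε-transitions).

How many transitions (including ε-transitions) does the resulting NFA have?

29

Building bottom-up:
Each of the 9 symbol leaves contributes 1 transition (1 symbol, 0 ε).
  x|z = 6 transitions (2 symbol, 4 ε)
  z·(x|z) = 8 transitions (3 symbol, 5 ε)
  (z·(x|z))* = 12 transitions (3 symbol, 9 ε)
  x·x·z·z = 7 transitions (4 symbol, 3 ε)
  (z·(x|z))*|x·x·z·z|y|x = 29 transitions (9 symbol, 20 ε)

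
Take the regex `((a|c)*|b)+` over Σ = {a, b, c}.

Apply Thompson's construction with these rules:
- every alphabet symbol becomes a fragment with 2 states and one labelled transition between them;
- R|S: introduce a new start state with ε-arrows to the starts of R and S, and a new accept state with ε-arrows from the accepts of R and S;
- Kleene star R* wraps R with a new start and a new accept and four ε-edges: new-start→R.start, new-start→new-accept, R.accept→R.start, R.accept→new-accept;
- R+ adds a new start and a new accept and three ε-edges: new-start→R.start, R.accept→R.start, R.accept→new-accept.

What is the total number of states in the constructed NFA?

14

Per subexpression:
Each of the 3 symbol leaves contributes a 2-state fragment.
  a|c : 6 states
  (a|c)* : 8 states
  (a|c)*|b : 12 states
  ((a|c)*|b)+ : 14 states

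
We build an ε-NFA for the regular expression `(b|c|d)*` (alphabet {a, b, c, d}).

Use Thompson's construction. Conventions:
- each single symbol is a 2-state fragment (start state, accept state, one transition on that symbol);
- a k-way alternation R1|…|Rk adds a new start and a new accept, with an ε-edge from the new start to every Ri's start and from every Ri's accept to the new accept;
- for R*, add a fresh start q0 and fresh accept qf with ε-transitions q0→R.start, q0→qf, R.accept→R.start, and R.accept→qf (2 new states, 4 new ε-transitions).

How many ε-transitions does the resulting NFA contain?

10

Per subexpression:
Each of the 3 symbol leaves contributes 0 ε-transitions.
  b|c|d — 6 ε-transitions
  (b|c|d)* — 10 ε-transitions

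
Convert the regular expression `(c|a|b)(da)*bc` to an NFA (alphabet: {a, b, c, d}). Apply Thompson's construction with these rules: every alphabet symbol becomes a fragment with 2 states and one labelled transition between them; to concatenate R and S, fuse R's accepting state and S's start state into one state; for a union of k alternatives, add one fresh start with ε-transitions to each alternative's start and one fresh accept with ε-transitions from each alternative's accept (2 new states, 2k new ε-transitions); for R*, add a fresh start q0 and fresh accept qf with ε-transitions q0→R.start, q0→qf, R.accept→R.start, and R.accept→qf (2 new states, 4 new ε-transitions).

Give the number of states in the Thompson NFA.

Recursing over subexpressions:
Each of the 7 symbol leaves contributes a 2-state fragment.
  c|a|b → 8 states
  da → 3 states
  (da)* → 5 states
  (c|a|b)(da)*bc → 14 states

14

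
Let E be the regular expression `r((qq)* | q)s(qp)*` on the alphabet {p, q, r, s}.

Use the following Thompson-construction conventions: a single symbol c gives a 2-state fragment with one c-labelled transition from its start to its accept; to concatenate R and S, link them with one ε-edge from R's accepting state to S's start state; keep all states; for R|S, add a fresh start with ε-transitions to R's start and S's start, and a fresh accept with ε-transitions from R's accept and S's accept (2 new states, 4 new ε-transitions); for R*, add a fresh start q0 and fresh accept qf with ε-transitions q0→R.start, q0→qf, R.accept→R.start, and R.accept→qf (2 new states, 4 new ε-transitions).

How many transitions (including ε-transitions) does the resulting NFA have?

Building bottom-up:
Each of the 7 symbol leaves contributes 1 transition (1 symbol, 0 ε).
  qq = 3 transitions (2 symbol, 1 ε)
  (qq)* = 7 transitions (2 symbol, 5 ε)
  (qq)* | q = 12 transitions (3 symbol, 9 ε)
  qp = 3 transitions (2 symbol, 1 ε)
  (qp)* = 7 transitions (2 symbol, 5 ε)
  r((qq)* | q)s(qp)* = 24 transitions (7 symbol, 17 ε)

24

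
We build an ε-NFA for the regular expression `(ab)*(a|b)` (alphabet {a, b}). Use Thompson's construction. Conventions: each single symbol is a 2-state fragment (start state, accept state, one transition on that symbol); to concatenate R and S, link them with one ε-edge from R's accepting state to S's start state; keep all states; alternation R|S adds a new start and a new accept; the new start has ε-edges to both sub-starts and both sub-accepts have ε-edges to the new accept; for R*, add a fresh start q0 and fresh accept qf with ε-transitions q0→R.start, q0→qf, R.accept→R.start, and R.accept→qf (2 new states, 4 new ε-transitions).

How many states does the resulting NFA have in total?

12

Recursing over subexpressions:
Each of the 4 symbol leaves contributes a 2-state fragment.
  ab — 4 states
  (ab)* — 6 states
  a|b — 6 states
  (ab)*(a|b) — 12 states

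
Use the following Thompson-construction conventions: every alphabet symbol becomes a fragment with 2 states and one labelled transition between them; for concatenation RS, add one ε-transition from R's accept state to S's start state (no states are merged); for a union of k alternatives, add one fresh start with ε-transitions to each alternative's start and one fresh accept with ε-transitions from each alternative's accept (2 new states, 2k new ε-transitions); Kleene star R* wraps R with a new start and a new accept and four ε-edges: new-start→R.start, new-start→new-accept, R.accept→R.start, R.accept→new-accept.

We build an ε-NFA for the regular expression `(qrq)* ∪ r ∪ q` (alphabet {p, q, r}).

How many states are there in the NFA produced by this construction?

14

Per subexpression:
Each of the 5 symbol leaves contributes a 2-state fragment.
  qrq → 6 states
  (qrq)* → 8 states
  (qrq)* ∪ r ∪ q → 14 states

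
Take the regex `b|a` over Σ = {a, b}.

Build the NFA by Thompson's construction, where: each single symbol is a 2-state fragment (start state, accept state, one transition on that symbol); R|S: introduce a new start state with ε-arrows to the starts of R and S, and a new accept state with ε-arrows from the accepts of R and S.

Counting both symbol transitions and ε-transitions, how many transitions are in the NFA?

Recursing over subexpressions:
Each of the 2 symbol leaves contributes 1 transition (1 symbol, 0 ε).
  b|a = 6 transitions (2 symbol, 4 ε)

6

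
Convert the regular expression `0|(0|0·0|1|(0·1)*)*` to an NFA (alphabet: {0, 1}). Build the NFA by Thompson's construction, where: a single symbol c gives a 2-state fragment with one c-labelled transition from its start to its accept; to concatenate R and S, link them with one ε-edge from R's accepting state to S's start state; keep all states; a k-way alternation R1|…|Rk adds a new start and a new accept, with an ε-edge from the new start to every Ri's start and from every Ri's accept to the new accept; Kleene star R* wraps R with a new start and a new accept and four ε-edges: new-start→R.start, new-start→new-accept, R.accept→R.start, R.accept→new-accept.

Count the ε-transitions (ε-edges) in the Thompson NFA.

Building bottom-up:
Each of the 7 symbol leaves contributes 0 ε-transitions.
  0·0 → 1 ε-transition
  0·1 → 1 ε-transition
  (0·1)* → 5 ε-transitions
  0|0·0|1|(0·1)* → 14 ε-transitions
  (0|0·0|1|(0·1)*)* → 18 ε-transitions
  0|(0|0·0|1|(0·1)*)* → 22 ε-transitions

22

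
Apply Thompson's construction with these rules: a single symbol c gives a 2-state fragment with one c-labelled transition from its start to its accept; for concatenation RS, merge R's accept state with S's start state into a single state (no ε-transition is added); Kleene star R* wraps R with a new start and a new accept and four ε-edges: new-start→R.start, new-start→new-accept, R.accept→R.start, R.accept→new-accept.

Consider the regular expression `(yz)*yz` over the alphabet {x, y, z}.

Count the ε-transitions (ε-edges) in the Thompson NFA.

Building bottom-up:
Each of the 4 symbol leaves contributes 0 ε-transitions.
  yz = 0 ε-transitions
  (yz)* = 4 ε-transitions
  (yz)*yz = 4 ε-transitions

4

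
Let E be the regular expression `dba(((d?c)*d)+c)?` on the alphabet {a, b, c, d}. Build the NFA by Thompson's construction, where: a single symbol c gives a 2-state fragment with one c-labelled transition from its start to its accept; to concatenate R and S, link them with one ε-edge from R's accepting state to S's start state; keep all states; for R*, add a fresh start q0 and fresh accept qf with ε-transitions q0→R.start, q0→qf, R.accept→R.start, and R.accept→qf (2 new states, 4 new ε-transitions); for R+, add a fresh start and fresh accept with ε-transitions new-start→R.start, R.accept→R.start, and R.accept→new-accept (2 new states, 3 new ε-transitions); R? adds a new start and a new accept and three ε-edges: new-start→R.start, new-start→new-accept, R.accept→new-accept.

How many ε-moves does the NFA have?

19

Recursing over subexpressions:
Each of the 7 symbol leaves contributes 0 ε-transitions.
  d? = 3 ε-transitions
  d?c = 4 ε-transitions
  (d?c)* = 8 ε-transitions
  (d?c)*d = 9 ε-transitions
  ((d?c)*d)+ = 12 ε-transitions
  ((d?c)*d)+c = 13 ε-transitions
  (((d?c)*d)+c)? = 16 ε-transitions
  dba(((d?c)*d)+c)? = 19 ε-transitions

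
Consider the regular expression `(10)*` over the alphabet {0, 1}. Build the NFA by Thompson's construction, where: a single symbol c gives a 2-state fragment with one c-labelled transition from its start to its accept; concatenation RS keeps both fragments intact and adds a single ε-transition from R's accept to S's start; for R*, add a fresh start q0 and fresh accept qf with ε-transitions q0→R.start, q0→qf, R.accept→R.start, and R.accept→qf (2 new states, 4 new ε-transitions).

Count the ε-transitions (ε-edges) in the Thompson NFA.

By structural recursion:
Each of the 2 symbol leaves contributes 0 ε-transitions.
  10 : 1 ε-transition
  (10)* : 5 ε-transitions

5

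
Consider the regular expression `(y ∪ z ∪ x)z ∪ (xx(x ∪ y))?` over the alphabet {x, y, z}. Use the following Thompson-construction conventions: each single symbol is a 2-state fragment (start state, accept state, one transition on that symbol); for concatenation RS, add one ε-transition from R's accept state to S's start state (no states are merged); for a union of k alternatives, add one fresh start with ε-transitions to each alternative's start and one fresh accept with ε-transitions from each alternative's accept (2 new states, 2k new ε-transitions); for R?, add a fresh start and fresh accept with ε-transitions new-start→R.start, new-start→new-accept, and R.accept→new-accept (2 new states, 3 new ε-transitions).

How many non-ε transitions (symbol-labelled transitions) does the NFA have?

8

Bottom-up over the parse tree:
Each of the 8 symbol leaves contributes exactly 1 symbol transition.
  y ∪ z ∪ x : 3 symbol transitions
  (y ∪ z ∪ x)z : 4 symbol transitions
  x ∪ y : 2 symbol transitions
  xx(x ∪ y) : 4 symbol transitions
  (xx(x ∪ y))? : 4 symbol transitions
  (y ∪ z ∪ x)z ∪ (xx(x ∪ y))? : 8 symbol transitions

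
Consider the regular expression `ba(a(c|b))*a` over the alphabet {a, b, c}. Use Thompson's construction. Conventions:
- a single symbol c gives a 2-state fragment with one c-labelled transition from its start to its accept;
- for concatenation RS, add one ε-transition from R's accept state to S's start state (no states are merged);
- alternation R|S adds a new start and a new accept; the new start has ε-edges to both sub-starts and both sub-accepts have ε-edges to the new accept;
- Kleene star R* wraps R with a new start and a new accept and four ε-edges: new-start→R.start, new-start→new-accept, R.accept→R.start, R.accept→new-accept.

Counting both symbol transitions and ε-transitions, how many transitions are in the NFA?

18

Recursing over subexpressions:
Each of the 6 symbol leaves contributes 1 transition (1 symbol, 0 ε).
  c|b — 6 transitions (2 symbol, 4 ε)
  a(c|b) — 8 transitions (3 symbol, 5 ε)
  (a(c|b))* — 12 transitions (3 symbol, 9 ε)
  ba(a(c|b))*a — 18 transitions (6 symbol, 12 ε)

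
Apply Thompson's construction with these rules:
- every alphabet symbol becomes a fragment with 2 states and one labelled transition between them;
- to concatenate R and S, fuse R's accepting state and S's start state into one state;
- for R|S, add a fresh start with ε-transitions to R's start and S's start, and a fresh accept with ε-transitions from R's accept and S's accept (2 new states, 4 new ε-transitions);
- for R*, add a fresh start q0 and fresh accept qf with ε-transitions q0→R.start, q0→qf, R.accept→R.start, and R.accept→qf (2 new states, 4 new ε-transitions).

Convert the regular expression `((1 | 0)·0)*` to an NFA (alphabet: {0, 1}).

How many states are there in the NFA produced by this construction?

9

By structural recursion:
Each of the 3 symbol leaves contributes a 2-state fragment.
  1 | 0 = 6 states
  (1 | 0)·0 = 7 states
  ((1 | 0)·0)* = 9 states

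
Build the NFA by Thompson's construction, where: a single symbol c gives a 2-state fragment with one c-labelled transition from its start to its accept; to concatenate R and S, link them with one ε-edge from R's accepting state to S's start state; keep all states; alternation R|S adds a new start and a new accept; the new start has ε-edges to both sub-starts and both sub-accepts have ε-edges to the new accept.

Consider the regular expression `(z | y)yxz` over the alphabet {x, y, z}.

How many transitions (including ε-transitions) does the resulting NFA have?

Recursing over subexpressions:
Each of the 5 symbol leaves contributes 1 transition (1 symbol, 0 ε).
  z | y = 6 transitions (2 symbol, 4 ε)
  (z | y)yxz = 12 transitions (5 symbol, 7 ε)

12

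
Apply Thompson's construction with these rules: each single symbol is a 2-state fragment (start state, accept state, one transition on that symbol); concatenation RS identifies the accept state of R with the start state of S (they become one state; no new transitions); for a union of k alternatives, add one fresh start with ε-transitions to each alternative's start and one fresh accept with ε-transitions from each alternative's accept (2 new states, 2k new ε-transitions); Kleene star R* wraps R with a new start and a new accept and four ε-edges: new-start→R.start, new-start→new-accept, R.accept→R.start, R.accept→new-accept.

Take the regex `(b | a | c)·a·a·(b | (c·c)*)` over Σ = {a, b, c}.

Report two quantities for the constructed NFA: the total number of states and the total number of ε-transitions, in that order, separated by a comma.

18, 14

By structural recursion:
Each of the 8 symbol leaves contributes 2 states and 0 ε-transitions.
  b | a | c : 8 states, 6 ε-transitions
  c·c : 3 states, 0 ε-transitions
  (c·c)* : 5 states, 4 ε-transitions
  b | (c·c)* : 9 states, 8 ε-transitions
  (b | a | c)·a·a·(b | (c·c)*) : 18 states, 14 ε-transitions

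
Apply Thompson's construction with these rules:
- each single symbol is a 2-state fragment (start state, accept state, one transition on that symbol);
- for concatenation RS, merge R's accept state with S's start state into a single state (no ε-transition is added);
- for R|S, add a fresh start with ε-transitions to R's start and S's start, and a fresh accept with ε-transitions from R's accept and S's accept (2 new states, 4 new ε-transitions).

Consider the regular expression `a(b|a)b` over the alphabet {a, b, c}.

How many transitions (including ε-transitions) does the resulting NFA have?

8

Bottom-up over the parse tree:
Each of the 4 symbol leaves contributes 1 transition (1 symbol, 0 ε).
  b|a : 6 transitions (2 symbol, 4 ε)
  a(b|a)b : 8 transitions (4 symbol, 4 ε)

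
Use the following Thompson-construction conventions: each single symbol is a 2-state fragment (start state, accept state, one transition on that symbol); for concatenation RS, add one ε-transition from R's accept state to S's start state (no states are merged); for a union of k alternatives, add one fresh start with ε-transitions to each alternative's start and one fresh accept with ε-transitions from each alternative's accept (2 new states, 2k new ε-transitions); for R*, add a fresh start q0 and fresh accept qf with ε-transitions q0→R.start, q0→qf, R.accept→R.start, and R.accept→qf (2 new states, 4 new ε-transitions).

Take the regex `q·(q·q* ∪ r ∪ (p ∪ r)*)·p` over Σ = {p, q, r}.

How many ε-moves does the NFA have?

By structural recursion:
Each of the 7 symbol leaves contributes 0 ε-transitions.
  q* → 4 ε-transitions
  q·q* → 5 ε-transitions
  p ∪ r → 4 ε-transitions
  (p ∪ r)* → 8 ε-transitions
  q·q* ∪ r ∪ (p ∪ r)* → 19 ε-transitions
  q·(q·q* ∪ r ∪ (p ∪ r)*)·p → 21 ε-transitions

21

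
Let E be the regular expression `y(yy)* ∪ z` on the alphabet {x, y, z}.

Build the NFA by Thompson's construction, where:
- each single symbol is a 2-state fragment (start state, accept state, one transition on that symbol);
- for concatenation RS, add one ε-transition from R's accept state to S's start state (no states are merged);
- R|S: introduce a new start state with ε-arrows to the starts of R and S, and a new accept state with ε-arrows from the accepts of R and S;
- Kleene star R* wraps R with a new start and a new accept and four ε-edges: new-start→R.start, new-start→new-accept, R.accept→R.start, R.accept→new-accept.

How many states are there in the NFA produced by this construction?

Recursing over subexpressions:
Each of the 4 symbol leaves contributes a 2-state fragment.
  yy — 4 states
  (yy)* — 6 states
  y(yy)* — 8 states
  y(yy)* ∪ z — 12 states

12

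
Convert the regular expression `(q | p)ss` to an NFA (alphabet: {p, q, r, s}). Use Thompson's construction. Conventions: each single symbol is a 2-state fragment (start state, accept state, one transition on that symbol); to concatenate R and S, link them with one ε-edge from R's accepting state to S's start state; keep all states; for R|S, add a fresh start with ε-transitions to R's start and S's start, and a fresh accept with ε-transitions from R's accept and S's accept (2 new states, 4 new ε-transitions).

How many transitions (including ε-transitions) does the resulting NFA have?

Recursing over subexpressions:
Each of the 4 symbol leaves contributes 1 transition (1 symbol, 0 ε).
  q | p — 6 transitions (2 symbol, 4 ε)
  (q | p)ss — 10 transitions (4 symbol, 6 ε)

10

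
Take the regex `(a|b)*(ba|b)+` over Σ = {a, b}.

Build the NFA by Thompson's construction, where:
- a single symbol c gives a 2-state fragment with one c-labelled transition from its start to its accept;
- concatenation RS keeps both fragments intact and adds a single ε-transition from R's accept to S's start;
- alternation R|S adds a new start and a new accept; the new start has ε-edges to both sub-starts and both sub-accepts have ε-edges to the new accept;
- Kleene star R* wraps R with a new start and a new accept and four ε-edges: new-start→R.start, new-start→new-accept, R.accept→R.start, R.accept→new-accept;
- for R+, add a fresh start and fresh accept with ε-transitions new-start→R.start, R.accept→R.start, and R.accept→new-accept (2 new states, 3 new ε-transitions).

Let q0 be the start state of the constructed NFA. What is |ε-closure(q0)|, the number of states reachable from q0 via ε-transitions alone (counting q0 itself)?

9

Compute the ε-closure size of each fragment's start state recursively; a symbol fragment's start has no outgoing ε-edge, so its closure is just itself (size 1).
  a|b → new start ε-reaches every alternative's start; none of them accept ε, so the new accept is not reached: C = 1 + 1 + 1 = 3
  (a|b)* → new start has ε-edges to the inner start and to the new accept, so C = 2 + 3 = 5
  ba → same as the first factor's closure: C = 1
  ba|b → new start ε-reaches every alternative's start; none of them accept ε, so the new accept is not reached: C = 1 + 1 + 1 = 3
  (ba|b)+ → new start ε-reaches only the body's start; the new accept needs a symbol first: C = 1 + 3 = 4
  (a|b)*(ba|b)+ → the left operand accepts ε, so the closure extends into the next operand (via the concat ε-link); C = 5 + 4 = 9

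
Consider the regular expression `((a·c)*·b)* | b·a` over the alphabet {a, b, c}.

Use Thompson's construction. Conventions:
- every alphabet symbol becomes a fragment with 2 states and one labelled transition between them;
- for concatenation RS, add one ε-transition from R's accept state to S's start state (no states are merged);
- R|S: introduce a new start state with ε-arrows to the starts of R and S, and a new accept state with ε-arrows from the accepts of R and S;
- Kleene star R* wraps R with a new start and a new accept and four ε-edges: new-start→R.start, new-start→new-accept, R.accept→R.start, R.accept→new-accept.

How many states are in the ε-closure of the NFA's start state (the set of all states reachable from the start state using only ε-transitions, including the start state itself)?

9

Work bottom-up. For each fragment F, track |ε-closure(F.start)| and whether F's accept lies in that closure (i.e. whether F accepts ε). A single-symbol fragment has closure size 1 and does not accept ε.
  a·c : same as the first factor's closure: |closure| = 1
  (a·c)* : |closure| = 1 (new start) + 1 (body) + 1 (new accept) = 3
  (a·c)*·b : |closure| = 3 + 1 = 4 (closure spills across the concat boundary because the left factor accepts ε)
  ((a·c)*·b)* : the star's fresh start ε-reaches both the body's start and the fresh accept: |closure| = 2 + 4 = 6
  b·a : same as the first factor's closure: |closure| = 1
  ((a·c)*·b)* | b·a : new start ε-reaches every alternative's start; at least one alternative accepts ε, so the union's new accept is reached too: |closure| = 1 + 6 + 1 + 1 = 9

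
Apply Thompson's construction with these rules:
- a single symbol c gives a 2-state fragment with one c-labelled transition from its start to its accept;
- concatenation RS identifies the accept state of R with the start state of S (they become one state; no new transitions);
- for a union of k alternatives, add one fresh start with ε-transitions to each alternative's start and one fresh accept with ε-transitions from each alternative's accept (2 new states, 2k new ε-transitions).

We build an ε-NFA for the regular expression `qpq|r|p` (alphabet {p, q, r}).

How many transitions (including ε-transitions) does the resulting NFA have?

11

Per subexpression:
Each of the 5 symbol leaves contributes 1 transition (1 symbol, 0 ε).
  qpq → 3 transitions (3 symbol, 0 ε)
  qpq|r|p → 11 transitions (5 symbol, 6 ε)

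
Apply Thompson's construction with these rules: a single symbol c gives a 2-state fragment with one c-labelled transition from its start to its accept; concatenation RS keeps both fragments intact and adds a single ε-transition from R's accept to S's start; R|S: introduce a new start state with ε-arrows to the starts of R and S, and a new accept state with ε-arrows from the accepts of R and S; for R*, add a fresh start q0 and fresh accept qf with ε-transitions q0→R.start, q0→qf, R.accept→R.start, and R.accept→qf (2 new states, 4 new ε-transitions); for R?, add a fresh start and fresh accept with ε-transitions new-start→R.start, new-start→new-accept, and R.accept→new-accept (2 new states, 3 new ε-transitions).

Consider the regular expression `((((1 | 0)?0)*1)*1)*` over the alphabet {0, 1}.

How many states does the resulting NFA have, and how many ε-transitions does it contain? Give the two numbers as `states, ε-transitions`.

Per subexpression:
Each of the 5 symbol leaves contributes 2 states and 0 ε-transitions.
  1 | 0 → 6 states, 4 ε-transitions
  (1 | 0)? → 8 states, 7 ε-transitions
  (1 | 0)?0 → 10 states, 8 ε-transitions
  ((1 | 0)?0)* → 12 states, 12 ε-transitions
  ((1 | 0)?0)*1 → 14 states, 13 ε-transitions
  (((1 | 0)?0)*1)* → 16 states, 17 ε-transitions
  (((1 | 0)?0)*1)*1 → 18 states, 18 ε-transitions
  ((((1 | 0)?0)*1)*1)* → 20 states, 22 ε-transitions

20, 22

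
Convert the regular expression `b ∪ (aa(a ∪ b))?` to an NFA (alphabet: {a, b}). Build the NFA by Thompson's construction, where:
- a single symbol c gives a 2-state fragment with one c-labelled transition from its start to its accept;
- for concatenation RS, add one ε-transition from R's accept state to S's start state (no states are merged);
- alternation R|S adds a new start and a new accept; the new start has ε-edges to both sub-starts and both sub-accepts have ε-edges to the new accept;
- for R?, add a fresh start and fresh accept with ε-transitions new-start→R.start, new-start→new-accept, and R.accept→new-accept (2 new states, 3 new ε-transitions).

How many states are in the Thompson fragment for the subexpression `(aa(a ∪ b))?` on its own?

12

Fragment for `(aa(a ∪ b))?`:
Each of the 4 symbol leaves contributes a 2-state fragment.
  a ∪ b : 6 states
  aa(a ∪ b) : 10 states
  (aa(a ∪ b))? : 12 states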